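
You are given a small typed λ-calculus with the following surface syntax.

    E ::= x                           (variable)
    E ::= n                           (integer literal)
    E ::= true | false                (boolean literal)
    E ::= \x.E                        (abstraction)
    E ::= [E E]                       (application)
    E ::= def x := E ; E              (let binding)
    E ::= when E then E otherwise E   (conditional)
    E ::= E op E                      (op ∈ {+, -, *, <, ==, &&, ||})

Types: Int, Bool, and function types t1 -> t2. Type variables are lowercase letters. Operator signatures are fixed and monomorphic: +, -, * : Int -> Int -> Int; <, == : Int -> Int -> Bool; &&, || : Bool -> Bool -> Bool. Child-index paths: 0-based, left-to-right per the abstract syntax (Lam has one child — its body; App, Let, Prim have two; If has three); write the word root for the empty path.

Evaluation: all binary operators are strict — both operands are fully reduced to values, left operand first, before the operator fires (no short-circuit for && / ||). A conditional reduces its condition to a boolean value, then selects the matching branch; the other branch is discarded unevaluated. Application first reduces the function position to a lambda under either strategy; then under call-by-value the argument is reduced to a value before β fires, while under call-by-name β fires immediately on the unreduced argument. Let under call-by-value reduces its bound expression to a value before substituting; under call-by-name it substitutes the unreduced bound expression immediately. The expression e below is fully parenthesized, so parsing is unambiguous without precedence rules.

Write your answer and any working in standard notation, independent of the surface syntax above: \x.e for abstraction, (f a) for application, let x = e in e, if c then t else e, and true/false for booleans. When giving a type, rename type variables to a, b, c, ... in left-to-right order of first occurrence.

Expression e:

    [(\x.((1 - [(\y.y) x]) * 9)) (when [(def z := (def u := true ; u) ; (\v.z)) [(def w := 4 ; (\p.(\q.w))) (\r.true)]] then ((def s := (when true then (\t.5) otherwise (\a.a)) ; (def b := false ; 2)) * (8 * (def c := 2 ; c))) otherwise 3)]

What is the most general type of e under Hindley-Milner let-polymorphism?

Answer: Int

Trace:
  unify Int ~ Int
y : b
\y._ : b -> b
x : a
  unify b -> b ~ a -> c
  unify b ~ a
  unify a ~ c
_ _ : c
  unify c ~ Int
  unify Int ~ Int
  unify Int ~ Int
\x._ : Int -> Int
let u : Bool
u : Bool
let z : Bool
z : Bool
\v._ : d -> Bool
let w : Int
w : Int
\q._ : f -> Int
\p._ : e -> f -> Int
\r._ : g -> Bool
  unify e -> f -> Int ~ (g -> Bool) -> h
  unify e ~ g -> Bool
  unify f -> Int ~ h
_ _ : f -> Int
  unify d -> Bool ~ (f -> Int) -> i
  unify d ~ f -> Int
  unify Bool ~ i
_ _ : Bool
  unify Bool ~ Bool
  unify Bool ~ Bool
\t._ : j -> Int
a : k
\a._ : k -> k
  unify j -> Int ~ k -> k
  unify j ~ k
  unify Int ~ k
let s : Int -> Int
let b : Bool
  unify Int ~ Int
  unify Int ~ Int
let c : Int
c : Int
  unify Int ~ Int
  unify Int ~ Int
  unify Int ~ Int
  unify Int -> Int ~ Int -> l
  unify Int ~ Int
  unify Int ~ l
_ _ : Int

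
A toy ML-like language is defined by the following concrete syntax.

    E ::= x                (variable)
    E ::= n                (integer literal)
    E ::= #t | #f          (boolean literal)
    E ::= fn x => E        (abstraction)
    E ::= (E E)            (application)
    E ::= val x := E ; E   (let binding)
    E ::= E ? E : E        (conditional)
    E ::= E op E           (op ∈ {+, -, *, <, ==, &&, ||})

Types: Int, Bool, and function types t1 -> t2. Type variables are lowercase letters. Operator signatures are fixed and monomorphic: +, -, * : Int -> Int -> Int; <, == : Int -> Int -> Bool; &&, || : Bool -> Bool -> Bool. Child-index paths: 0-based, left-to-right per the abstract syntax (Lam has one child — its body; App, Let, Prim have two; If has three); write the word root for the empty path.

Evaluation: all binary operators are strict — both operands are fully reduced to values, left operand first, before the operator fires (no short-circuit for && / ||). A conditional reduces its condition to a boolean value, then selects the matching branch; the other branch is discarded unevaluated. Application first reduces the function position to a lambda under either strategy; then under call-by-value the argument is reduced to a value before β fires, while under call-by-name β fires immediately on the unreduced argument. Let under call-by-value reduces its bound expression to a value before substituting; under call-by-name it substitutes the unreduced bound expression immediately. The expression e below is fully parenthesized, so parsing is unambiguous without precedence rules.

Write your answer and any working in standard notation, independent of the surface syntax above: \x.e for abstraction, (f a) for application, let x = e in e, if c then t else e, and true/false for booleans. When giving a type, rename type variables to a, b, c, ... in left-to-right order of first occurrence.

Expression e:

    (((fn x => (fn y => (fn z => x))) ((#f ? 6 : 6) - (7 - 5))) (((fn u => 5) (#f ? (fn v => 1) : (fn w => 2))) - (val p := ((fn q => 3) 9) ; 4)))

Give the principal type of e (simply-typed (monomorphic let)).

Trace:
x : a
\z._ : c -> a
\y._ : b -> c -> a
\x._ : a -> b -> c -> a
  unify Bool ~ Bool
  unify Int ~ Int
  unify Int ~ Int
  unify Int ~ Int
  unify Int ~ Int
  unify Int ~ Int
  unify a -> b -> c -> a ~ Int -> d
  unify a ~ Int
  unify b -> c -> Int ~ d
_ _ : b -> c -> Int
\u._ : e -> Int
  unify Bool ~ Bool
\v._ : f -> Int
\w._ : g -> Int
  unify f -> Int ~ g -> Int
  unify f ~ g
  unify Int ~ Int
  unify e -> Int ~ (g -> Int) -> h
  unify e ~ g -> Int
  unify Int ~ h
_ _ : Int
  unify Int ~ Int
\q._ : i -> Int
  unify i -> Int ~ Int -> j
  unify i ~ Int
  unify Int ~ j
_ _ : Int
let p : Int
  unify Int ~ Int
  unify b -> c -> Int ~ Int -> k
  unify b ~ Int
  unify c -> Int ~ k
_ _ : c -> Int

Answer: a -> Int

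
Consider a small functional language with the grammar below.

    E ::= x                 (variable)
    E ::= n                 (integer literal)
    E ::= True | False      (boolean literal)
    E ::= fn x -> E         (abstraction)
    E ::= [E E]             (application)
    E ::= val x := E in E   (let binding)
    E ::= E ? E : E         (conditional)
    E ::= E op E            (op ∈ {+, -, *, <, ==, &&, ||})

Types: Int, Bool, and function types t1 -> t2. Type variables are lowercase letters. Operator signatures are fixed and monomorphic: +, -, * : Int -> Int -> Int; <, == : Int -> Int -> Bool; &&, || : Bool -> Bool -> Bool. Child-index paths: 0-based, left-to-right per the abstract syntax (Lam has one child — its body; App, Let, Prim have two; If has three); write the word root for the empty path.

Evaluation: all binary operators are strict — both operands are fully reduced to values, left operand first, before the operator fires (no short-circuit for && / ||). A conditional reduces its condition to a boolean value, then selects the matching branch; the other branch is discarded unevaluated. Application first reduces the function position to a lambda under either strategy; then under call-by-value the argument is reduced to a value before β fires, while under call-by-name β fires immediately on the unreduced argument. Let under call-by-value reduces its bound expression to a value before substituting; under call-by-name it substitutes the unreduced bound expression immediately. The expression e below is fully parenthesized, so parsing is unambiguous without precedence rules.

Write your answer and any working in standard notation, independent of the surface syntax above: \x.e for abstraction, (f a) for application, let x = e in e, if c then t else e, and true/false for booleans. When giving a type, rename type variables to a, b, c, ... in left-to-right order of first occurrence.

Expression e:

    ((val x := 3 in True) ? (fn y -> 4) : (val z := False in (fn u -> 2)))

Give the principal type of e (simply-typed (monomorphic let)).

Answer: a -> Int

Working:
let x : Int
  unify Bool ~ Bool
\y._ : a -> Int
let z : Bool
\u._ : b -> Int
  unify a -> Int ~ b -> Int
  unify a ~ b
  unify Int ~ Int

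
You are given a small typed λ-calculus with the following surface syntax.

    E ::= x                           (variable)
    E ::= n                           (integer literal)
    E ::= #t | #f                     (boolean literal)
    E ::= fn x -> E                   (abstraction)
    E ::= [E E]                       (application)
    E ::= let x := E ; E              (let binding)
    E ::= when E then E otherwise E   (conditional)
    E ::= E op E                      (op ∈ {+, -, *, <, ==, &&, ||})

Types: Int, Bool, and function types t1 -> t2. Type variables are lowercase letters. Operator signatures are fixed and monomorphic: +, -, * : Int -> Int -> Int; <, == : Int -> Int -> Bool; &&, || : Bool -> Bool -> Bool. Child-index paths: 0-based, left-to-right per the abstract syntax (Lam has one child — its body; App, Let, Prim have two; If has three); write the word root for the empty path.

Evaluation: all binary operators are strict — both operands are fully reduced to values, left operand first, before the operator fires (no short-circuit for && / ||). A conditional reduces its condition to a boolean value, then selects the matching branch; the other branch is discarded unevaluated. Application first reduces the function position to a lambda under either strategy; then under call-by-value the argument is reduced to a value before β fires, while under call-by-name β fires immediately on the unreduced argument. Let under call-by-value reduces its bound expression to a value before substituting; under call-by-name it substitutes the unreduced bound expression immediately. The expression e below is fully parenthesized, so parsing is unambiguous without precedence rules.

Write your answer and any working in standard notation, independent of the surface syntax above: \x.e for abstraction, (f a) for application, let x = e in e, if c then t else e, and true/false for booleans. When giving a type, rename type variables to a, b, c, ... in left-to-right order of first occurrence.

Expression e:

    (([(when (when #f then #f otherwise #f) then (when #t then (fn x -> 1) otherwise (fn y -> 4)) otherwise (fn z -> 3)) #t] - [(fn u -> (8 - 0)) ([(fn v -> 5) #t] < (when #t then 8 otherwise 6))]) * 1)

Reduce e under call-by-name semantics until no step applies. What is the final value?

Trace:
step 0: ((((if (if false then false else false) then (if true then (\x.1) else (\y.4)) else (\z.3)) true) - ((\u.(8 - 0)) (((\v.5) true) < (if true then 8 else 6)))) * 1)
step 1: [if@0.0.0.0] ((((if false then (if true then (\x.1) else (\y.4)) else (\z.3)) true) - ((\u.(8 - 0)) (((\v.5) true) < (if true then 8 else 6)))) * 1)
step 2: [if@0.0.0] ((((\z.3) true) - ((\u.(8 - 0)) (((\v.5) true) < (if true then 8 else 6)))) * 1)
step 3: [beta@0.0] ((3 - ((\u.(8 - 0)) (((\v.5) true) < (if true then 8 else 6)))) * 1)
step 4: [beta@0.1] ((3 - (8 - 0)) * 1)
step 5: [delta@0.1] ((3 - 8) * 1)
step 6: [delta@0] (-5 * 1)
step 7: [delta@root] -5

Answer: -5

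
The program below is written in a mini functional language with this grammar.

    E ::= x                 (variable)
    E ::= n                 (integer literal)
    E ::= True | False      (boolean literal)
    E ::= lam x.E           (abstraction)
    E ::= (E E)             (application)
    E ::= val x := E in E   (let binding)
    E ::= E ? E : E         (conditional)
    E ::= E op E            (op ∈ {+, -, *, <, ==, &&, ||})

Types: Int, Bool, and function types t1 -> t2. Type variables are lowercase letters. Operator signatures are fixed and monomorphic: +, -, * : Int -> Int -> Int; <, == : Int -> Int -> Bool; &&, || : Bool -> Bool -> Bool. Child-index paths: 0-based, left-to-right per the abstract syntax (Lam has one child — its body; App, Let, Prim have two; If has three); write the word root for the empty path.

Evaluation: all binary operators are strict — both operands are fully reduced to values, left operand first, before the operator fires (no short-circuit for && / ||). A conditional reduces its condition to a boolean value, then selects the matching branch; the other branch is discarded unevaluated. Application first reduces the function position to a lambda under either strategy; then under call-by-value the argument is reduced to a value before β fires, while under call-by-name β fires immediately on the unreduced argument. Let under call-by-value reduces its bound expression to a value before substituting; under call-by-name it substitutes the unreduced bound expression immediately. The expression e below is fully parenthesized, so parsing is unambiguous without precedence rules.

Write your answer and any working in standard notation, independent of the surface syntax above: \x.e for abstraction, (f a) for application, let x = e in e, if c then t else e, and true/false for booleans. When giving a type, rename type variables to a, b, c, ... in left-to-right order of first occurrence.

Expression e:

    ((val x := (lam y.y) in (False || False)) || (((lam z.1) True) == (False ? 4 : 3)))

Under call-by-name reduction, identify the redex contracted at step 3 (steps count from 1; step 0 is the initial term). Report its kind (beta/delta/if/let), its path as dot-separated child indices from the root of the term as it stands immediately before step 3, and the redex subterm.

Answer: beta at 1.0 : ((\z.1) true)

Trace:
step 0: ((let x = (\y.y) in (false || false)) || (((\z.1) true) == (if false then 4 else 3)))
step 1: [let@0] ((false || false) || (((\z.1) true) == (if false then 4 else 3)))
step 2: [delta@0] (false || (((\z.1) true) == (if false then 4 else 3)))
step 3: [beta@1.0] (false || (1 == (if false then 4 else 3)))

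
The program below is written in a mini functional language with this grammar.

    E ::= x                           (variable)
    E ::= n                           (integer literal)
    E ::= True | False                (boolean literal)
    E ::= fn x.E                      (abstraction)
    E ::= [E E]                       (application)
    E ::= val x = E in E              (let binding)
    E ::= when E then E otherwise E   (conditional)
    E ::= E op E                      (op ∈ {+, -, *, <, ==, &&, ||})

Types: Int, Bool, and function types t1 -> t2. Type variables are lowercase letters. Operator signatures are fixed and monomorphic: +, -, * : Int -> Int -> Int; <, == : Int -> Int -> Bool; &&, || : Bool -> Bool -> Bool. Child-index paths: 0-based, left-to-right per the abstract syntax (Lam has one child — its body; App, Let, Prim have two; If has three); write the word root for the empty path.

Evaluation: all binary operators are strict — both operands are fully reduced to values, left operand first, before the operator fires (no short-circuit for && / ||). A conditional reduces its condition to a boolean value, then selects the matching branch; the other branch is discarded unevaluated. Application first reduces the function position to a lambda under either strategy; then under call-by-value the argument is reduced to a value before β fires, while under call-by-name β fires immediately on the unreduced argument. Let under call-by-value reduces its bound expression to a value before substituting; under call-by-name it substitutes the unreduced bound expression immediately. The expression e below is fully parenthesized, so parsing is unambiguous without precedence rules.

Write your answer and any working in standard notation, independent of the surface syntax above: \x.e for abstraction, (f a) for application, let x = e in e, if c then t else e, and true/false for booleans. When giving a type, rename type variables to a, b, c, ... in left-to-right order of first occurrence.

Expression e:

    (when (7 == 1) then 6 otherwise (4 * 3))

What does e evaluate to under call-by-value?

Answer: 12

Working:
step 0: (if (7 == 1) then 6 else (4 * 3))
step 1: [delta@0] (if false then 6 else (4 * 3))
step 2: [if@root] (4 * 3)
step 3: [delta@root] 12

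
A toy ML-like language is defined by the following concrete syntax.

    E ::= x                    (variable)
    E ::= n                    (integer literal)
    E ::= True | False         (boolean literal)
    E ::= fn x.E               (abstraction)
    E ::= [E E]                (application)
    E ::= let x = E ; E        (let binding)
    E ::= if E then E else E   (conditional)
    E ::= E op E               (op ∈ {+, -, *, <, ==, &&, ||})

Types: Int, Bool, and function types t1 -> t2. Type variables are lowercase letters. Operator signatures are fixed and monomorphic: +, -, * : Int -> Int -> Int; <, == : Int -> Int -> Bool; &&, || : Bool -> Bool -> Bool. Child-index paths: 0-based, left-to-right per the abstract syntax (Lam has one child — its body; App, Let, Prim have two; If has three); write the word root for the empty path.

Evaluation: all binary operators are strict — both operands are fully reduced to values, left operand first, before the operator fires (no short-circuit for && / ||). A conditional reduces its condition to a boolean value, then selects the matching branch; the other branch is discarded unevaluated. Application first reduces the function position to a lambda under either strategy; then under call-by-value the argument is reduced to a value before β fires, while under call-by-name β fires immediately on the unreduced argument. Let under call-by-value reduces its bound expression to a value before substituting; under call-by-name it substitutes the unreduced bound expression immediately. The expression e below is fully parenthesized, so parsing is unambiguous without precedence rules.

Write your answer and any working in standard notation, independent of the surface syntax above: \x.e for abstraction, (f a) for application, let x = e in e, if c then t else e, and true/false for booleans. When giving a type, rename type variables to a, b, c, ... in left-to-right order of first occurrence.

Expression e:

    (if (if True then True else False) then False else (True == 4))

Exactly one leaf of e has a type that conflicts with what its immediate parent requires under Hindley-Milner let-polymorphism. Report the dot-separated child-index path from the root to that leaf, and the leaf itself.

Answer: 2.0 : true

Derivation:
  unify Bool ~ Bool
  unify Bool ~ Bool
  unify Bool ~ Bool
  unify Bool ~ Int
  FAIL: mismatch Bool ~ Int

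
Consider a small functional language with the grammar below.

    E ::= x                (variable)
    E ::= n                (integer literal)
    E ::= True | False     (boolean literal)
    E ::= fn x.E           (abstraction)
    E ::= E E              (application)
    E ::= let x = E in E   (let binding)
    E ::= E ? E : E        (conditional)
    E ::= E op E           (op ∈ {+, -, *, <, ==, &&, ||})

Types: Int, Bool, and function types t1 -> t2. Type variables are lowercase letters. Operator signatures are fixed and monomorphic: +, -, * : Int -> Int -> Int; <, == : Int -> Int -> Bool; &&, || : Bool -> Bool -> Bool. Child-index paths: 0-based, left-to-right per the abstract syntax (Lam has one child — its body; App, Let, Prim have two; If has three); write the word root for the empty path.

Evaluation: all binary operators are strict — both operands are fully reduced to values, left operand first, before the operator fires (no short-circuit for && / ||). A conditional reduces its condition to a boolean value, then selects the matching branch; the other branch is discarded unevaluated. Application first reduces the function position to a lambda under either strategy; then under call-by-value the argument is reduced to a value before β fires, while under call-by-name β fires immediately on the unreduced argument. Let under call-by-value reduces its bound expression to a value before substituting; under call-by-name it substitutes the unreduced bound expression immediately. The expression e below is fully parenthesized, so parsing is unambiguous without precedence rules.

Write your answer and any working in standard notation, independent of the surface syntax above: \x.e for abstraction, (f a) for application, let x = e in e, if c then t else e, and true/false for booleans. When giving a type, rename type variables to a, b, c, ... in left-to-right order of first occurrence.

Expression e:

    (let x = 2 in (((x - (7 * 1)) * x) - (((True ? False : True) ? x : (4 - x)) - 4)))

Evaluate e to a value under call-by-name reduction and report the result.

Answer: -8

Trace:
step 0: (let x = 2 in (((x - (7 * 1)) * x) - ((if (if true then false else true) then x else (4 - x)) - 4)))
step 1: [let@root] (((2 - (7 * 1)) * 2) - ((if (if true then false else true) then 2 else (4 - 2)) - 4))
step 2: [delta@0.0.1] (((2 - 7) * 2) - ((if (if true then false else true) then 2 else (4 - 2)) - 4))
step 3: [delta@0.0] ((-5 * 2) - ((if (if true then false else true) then 2 else (4 - 2)) - 4))
step 4: [delta@0] (-10 - ((if (if true then false else true) then 2 else (4 - 2)) - 4))
step 5: [if@1.0.0] (-10 - ((if false then 2 else (4 - 2)) - 4))
step 6: [if@1.0] (-10 - ((4 - 2) - 4))
step 7: [delta@1.0] (-10 - (2 - 4))
step 8: [delta@1] (-10 - -2)
step 9: [delta@root] -8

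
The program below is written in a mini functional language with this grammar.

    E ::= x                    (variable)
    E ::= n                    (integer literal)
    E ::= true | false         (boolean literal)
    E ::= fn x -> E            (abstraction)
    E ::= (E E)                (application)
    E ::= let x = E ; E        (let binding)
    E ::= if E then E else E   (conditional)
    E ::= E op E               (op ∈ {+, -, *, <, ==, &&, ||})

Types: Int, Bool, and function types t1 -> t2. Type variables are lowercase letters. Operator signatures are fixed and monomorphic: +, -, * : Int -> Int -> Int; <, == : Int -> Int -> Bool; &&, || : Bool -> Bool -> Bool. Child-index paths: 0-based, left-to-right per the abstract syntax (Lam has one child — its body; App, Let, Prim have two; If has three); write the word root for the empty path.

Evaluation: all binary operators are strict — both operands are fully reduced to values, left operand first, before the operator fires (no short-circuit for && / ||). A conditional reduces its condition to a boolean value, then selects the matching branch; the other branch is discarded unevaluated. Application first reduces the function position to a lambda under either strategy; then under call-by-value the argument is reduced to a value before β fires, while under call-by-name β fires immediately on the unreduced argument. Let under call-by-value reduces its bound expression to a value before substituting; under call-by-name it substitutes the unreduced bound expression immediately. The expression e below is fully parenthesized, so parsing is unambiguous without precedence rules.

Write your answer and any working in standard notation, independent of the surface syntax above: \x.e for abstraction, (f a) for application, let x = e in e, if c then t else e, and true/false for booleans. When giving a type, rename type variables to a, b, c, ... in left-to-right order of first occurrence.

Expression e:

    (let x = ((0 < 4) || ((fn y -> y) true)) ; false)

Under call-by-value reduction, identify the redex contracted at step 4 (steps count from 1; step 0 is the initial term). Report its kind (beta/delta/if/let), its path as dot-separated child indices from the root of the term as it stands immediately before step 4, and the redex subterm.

Trace:
step 0: (let x = ((0 < 4) || ((\y.y) true)) in false)
step 1: [delta@0.0] (let x = (true || ((\y.y) true)) in false)
step 2: [beta@0.1] (let x = (true || true) in false)
step 3: [delta@0] (let x = true in false)
step 4: [let@root] false

Answer: let at root : (let x = true in false)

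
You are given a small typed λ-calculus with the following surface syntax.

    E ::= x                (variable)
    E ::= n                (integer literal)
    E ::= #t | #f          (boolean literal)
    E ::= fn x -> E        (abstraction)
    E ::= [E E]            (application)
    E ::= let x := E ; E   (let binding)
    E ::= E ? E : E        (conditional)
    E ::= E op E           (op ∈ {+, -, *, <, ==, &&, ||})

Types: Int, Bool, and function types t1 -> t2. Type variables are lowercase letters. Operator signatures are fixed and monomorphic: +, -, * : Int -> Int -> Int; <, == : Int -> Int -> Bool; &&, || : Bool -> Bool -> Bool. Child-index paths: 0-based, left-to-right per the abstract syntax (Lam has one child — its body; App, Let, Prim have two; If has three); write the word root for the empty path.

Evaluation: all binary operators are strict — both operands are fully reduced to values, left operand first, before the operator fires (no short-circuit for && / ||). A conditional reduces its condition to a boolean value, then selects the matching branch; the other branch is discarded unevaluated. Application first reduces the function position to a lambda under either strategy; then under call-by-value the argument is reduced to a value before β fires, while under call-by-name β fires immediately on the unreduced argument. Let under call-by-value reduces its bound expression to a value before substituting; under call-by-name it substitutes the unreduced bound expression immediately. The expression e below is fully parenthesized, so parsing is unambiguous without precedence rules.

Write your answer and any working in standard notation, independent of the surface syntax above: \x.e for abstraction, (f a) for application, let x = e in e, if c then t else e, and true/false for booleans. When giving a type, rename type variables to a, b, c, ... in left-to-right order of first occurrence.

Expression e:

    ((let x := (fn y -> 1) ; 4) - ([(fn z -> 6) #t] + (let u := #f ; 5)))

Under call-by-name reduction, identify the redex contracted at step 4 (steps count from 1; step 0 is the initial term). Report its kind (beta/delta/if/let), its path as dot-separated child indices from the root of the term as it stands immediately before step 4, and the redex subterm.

Working:
step 0: ((let x = (\y.1) in 4) - (((\z.6) true) + (let u = false in 5)))
step 1: [let@0] (4 - (((\z.6) true) + (let u = false in 5)))
step 2: [beta@1.0] (4 - (6 + (let u = false in 5)))
step 3: [let@1.1] (4 - (6 + 5))
step 4: [delta@1] (4 - 11)

Answer: delta at 1 : (6 + 5)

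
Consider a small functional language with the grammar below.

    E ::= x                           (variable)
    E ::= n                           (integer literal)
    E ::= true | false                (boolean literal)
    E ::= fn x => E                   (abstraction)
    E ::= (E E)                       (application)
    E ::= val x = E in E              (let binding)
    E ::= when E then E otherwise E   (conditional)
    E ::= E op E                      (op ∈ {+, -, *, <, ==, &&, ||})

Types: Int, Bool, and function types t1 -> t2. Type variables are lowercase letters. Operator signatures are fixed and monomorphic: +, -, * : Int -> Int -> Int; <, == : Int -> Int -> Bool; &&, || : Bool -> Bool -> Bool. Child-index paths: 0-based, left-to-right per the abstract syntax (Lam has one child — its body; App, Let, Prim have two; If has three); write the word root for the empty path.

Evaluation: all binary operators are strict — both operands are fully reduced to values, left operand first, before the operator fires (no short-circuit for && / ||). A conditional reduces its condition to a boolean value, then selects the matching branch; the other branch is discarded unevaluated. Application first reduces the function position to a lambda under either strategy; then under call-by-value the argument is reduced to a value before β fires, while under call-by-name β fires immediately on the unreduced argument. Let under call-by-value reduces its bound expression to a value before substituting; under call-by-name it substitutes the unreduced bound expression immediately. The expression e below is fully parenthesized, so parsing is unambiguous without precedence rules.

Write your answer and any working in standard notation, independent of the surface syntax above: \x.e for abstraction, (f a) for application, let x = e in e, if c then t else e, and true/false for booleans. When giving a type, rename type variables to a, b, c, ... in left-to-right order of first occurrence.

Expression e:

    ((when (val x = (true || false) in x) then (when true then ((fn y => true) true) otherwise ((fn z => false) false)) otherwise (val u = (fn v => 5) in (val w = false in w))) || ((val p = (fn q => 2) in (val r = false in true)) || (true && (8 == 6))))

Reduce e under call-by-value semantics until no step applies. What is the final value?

Answer: true

Working:
step 0: ((if (let x = (true || false) in x) then (if true then ((\y.true) true) else ((\z.false) false)) else (let u = (\v.5) in (let w = false in w))) || ((let p = (\q.2) in (let r = false in true)) || (true && (8 == 6))))
step 1: [delta@0.0.0] ((if (let x = true in x) then (if true then ((\y.true) true) else ((\z.false) false)) else (let u = (\v.5) in (let w = false in w))) || ((let p = (\q.2) in (let r = false in true)) || (true && (8 == 6))))
step 2: [let@0.0] ((if true then (if true then ((\y.true) true) else ((\z.false) false)) else (let u = (\v.5) in (let w = false in w))) || ((let p = (\q.2) in (let r = false in true)) || (true && (8 == 6))))
step 3: [if@0] ((if true then ((\y.true) true) else ((\z.false) false)) || ((let p = (\q.2) in (let r = false in true)) || (true && (8 == 6))))
step 4: [if@0] (((\y.true) true) || ((let p = (\q.2) in (let r = false in true)) || (true && (8 == 6))))
step 5: [beta@0] (true || ((let p = (\q.2) in (let r = false in true)) || (true && (8 == 6))))
step 6: [let@1.0] (true || ((let r = false in true) || (true && (8 == 6))))
step 7: [let@1.0] (true || (true || (true && (8 == 6))))
step 8: [delta@1.1.1] (true || (true || (true && false)))
step 9: [delta@1.1] (true || (true || false))
step 10: [delta@1] (true || true)
step 11: [delta@root] true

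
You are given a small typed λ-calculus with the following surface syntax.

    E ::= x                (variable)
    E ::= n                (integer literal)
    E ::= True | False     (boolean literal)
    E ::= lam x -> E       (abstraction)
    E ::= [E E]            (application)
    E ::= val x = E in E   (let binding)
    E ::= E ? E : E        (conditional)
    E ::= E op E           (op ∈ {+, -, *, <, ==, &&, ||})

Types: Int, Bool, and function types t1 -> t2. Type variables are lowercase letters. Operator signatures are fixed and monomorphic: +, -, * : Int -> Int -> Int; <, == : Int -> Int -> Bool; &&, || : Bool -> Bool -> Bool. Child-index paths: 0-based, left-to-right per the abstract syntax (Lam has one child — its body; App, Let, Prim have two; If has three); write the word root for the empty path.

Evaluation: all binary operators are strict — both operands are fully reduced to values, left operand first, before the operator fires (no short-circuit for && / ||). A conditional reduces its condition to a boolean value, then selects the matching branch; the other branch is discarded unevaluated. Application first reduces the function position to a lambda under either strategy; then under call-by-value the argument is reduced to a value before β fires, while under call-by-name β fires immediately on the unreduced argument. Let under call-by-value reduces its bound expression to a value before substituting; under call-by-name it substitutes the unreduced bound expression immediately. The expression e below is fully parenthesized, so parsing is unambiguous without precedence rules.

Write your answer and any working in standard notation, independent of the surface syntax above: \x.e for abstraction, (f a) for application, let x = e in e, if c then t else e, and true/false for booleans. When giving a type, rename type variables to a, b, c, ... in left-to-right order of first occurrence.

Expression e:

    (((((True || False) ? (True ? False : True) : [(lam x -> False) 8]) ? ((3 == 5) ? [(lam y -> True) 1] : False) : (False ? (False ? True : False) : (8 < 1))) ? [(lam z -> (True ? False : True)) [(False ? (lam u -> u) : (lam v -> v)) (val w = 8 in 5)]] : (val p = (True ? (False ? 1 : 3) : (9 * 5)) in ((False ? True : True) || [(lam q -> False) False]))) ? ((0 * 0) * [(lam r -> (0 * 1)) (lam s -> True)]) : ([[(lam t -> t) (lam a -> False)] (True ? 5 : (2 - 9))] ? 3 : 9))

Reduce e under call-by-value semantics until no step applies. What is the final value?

Answer: 0

Working:
step 0: (if (if (if (if (true || false) then (if true then false else true) else ((\x.false) 8)) then (if (3 == 5) then ((\y.true) 1) else false) else (if false then (if false then true else false) else (8 < 1))) then ((\z.(if true then false else true)) ((if false then (\u.u) else (\v.v)) (let w = 8 in 5))) else (let p = (if true then (if false then 1 else 3) else (9 * 5)) in ((if false then true else true) || ((\q.false) false)))) then ((0 * 0) * ((\r.(0 * 1)) (\s.true))) else (if (((\t.t) (\a.false)) (if true then 5 else (2 - 9))) then 3 else 9))
step 1: [delta@0.0.0.0] (if (if (if (if true then (if true then false else true) else ((\x.false) 8)) then (if (3 == 5) then ((\y.true) 1) else false) else (if false then (if false then true else false) else (8 < 1))) then ((\z.(if true then false else true)) ((if false then (\u.u) else (\v.v)) (let w = 8 in 5))) else (let p = (if true then (if false then 1 else 3) else (9 * 5)) in ((if false then true else true) || ((\q.false) false)))) then ((0 * 0) * ((\r.(0 * 1)) (\s.true))) else (if (((\t.t) (\a.false)) (if true then 5 else (2 - 9))) then 3 else 9))
step 2: [if@0.0.0] (if (if (if (if true then false else true) then (if (3 == 5) then ((\y.true) 1) else false) else (if false then (if false then true else false) else (8 < 1))) then ((\z.(if true then false else true)) ((if false then (\u.u) else (\v.v)) (let w = 8 in 5))) else (let p = (if true then (if false then 1 else 3) else (9 * 5)) in ((if false then true else true) || ((\q.false) false)))) then ((0 * 0) * ((\r.(0 * 1)) (\s.true))) else (if (((\t.t) (\a.false)) (if true then 5 else (2 - 9))) then 3 else 9))
step 3: [if@0.0.0] (if (if (if false then (if (3 == 5) then ((\y.true) 1) else false) else (if false then (if false then true else false) else (8 < 1))) then ((\z.(if true then false else true)) ((if false then (\u.u) else (\v.v)) (let w = 8 in 5))) else (let p = (if true then (if false then 1 else 3) else (9 * 5)) in ((if false then true else true) || ((\q.false) false)))) then ((0 * 0) * ((\r.(0 * 1)) (\s.true))) else (if (((\t.t) (\a.false)) (if true then 5 else (2 - 9))) then 3 else 9))
step 4: [if@0.0] (if (if (if false then (if false then true else false) else (8 < 1)) then ((\z.(if true then false else true)) ((if false then (\u.u) else (\v.v)) (let w = 8 in 5))) else (let p = (if true then (if false then 1 else 3) else (9 * 5)) in ((if false then true else true) || ((\q.false) false)))) then ((0 * 0) * ((\r.(0 * 1)) (\s.true))) else (if (((\t.t) (\a.false)) (if true then 5 else (2 - 9))) then 3 else 9))
step 5: [if@0.0] (if (if (8 < 1) then ((\z.(if true then false else true)) ((if false then (\u.u) else (\v.v)) (let w = 8 in 5))) else (let p = (if true then (if false then 1 else 3) else (9 * 5)) in ((if false then true else true) || ((\q.false) false)))) then ((0 * 0) * ((\r.(0 * 1)) (\s.true))) else (if (((\t.t) (\a.false)) (if true then 5 else (2 - 9))) then 3 else 9))
step 6: [delta@0.0] (if (if false then ((\z.(if true then false else true)) ((if false then (\u.u) else (\v.v)) (let w = 8 in 5))) else (let p = (if true then (if false then 1 else 3) else (9 * 5)) in ((if false then true else true) || ((\q.false) false)))) then ((0 * 0) * ((\r.(0 * 1)) (\s.true))) else (if (((\t.t) (\a.false)) (if true then 5 else (2 - 9))) then 3 else 9))
step 7: [if@0] (if (let p = (if true then (if false then 1 else 3) else (9 * 5)) in ((if false then true else true) || ((\q.false) false))) then ((0 * 0) * ((\r.(0 * 1)) (\s.true))) else (if (((\t.t) (\a.false)) (if true then 5 else (2 - 9))) then 3 else 9))
step 8: [if@0.0] (if (let p = (if false then 1 else 3) in ((if false then true else true) || ((\q.false) false))) then ((0 * 0) * ((\r.(0 * 1)) (\s.true))) else (if (((\t.t) (\a.false)) (if true then 5 else (2 - 9))) then 3 else 9))
step 9: [if@0.0] (if (let p = 3 in ((if false then true else true) || ((\q.false) false))) then ((0 * 0) * ((\r.(0 * 1)) (\s.true))) else (if (((\t.t) (\a.false)) (if true then 5 else (2 - 9))) then 3 else 9))
step 10: [let@0] (if ((if false then true else true) || ((\q.false) false)) then ((0 * 0) * ((\r.(0 * 1)) (\s.true))) else (if (((\t.t) (\a.false)) (if true then 5 else (2 - 9))) then 3 else 9))
step 11: [if@0.0] (if (true || ((\q.false) false)) then ((0 * 0) * ((\r.(0 * 1)) (\s.true))) else (if (((\t.t) (\a.false)) (if true then 5 else (2 - 9))) then 3 else 9))
step 12: [beta@0.1] (if (true || false) then ((0 * 0) * ((\r.(0 * 1)) (\s.true))) else (if (((\t.t) (\a.false)) (if true then 5 else (2 - 9))) then 3 else 9))
step 13: [delta@0] (if true then ((0 * 0) * ((\r.(0 * 1)) (\s.true))) else (if (((\t.t) (\a.false)) (if true then 5 else (2 - 9))) then 3 else 9))
step 14: [if@root] ((0 * 0) * ((\r.(0 * 1)) (\s.true)))
step 15: [delta@0] (0 * ((\r.(0 * 1)) (\s.true)))
step 16: [beta@1] (0 * (0 * 1))
step 17: [delta@1] (0 * 0)
step 18: [delta@root] 0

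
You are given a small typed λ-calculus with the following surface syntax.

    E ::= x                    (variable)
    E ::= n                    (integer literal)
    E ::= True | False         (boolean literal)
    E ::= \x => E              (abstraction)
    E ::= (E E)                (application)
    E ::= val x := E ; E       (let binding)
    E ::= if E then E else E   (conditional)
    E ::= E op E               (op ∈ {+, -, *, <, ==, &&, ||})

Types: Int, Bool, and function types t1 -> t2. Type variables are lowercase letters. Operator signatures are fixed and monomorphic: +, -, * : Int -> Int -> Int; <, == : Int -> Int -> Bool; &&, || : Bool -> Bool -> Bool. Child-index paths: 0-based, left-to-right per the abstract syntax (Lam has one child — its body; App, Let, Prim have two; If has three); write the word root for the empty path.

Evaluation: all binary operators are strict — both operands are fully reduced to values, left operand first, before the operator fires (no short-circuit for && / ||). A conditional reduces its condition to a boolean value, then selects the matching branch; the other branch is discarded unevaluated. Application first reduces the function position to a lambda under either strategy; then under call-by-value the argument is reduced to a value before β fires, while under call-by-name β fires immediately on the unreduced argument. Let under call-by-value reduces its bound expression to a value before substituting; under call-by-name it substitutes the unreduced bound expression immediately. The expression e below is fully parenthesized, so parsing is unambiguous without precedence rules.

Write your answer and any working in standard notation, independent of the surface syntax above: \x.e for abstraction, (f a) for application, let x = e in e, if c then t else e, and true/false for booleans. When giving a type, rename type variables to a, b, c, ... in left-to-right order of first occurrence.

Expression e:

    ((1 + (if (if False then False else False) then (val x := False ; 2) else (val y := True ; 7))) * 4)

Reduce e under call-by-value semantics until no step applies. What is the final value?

Derivation:
step 0: ((1 + (if (if false then false else false) then (let x = false in 2) else (let y = true in 7))) * 4)
step 1: [if@0.1.0] ((1 + (if false then (let x = false in 2) else (let y = true in 7))) * 4)
step 2: [if@0.1] ((1 + (let y = true in 7)) * 4)
step 3: [let@0.1] ((1 + 7) * 4)
step 4: [delta@0] (8 * 4)
step 5: [delta@root] 32

Answer: 32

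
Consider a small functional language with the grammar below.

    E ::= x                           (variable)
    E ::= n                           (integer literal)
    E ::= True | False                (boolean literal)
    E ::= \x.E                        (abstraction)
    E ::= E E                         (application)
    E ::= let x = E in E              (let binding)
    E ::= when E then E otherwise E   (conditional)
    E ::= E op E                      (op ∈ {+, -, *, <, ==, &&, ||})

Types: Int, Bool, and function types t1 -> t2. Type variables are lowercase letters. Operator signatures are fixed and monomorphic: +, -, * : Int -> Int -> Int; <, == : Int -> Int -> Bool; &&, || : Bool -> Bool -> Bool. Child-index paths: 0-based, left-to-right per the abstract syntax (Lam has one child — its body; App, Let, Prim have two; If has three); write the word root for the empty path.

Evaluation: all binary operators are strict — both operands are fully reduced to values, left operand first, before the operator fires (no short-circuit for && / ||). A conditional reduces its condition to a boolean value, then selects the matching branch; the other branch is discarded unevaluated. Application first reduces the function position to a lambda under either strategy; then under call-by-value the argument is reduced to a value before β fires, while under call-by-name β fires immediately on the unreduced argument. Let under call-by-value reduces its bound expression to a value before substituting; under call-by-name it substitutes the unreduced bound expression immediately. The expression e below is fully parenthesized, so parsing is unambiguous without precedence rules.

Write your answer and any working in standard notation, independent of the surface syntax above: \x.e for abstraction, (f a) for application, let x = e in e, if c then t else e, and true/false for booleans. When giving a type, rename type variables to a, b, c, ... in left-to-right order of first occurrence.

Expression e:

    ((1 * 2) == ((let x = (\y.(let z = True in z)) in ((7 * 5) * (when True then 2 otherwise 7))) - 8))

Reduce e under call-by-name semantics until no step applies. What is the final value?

Answer: false

Trace:
step 0: ((1 * 2) == ((let x = (\y.(let z = true in z)) in ((7 * 5) * (if true then 2 else 7))) - 8))
step 1: [delta@0] (2 == ((let x = (\y.(let z = true in z)) in ((7 * 5) * (if true then 2 else 7))) - 8))
step 2: [let@1.0] (2 == (((7 * 5) * (if true then 2 else 7)) - 8))
step 3: [delta@1.0.0] (2 == ((35 * (if true then 2 else 7)) - 8))
step 4: [if@1.0.1] (2 == ((35 * 2) - 8))
step 5: [delta@1.0] (2 == (70 - 8))
step 6: [delta@1] (2 == 62)
step 7: [delta@root] false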